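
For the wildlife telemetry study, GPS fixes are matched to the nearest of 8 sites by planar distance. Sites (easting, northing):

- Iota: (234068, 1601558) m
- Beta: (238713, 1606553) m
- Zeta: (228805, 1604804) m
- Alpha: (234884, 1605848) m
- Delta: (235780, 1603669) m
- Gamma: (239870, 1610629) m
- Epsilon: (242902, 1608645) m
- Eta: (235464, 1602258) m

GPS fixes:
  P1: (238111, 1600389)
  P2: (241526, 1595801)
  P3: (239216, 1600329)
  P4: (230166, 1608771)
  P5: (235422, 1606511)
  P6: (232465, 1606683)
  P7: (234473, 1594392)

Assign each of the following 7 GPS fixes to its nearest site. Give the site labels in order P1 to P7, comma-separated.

Eta, Eta, Eta, Zeta, Alpha, Alpha, Iota

P1 → Eta (d²=10499770.00)
P2 → Eta (d²=78440693.00)
P3 → Eta (d²=17798545.00)
P4 → Zeta (d²=17589410.00)
P5 → Alpha (d²=729013.00)
P6 → Alpha (d²=6548786.00)
P7 → Iota (d²=51515581.00)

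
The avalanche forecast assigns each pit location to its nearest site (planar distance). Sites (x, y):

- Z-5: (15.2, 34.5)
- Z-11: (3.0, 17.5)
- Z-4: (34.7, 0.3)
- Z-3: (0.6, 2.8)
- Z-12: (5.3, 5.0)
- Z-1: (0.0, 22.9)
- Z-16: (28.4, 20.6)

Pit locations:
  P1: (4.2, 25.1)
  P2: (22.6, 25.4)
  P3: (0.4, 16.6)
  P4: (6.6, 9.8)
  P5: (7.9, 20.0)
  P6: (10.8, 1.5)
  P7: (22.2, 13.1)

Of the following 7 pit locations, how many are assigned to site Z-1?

P1 → Z-1
P2 → Z-16
P3 → Z-11
P4 → Z-12
P5 → Z-11
P6 → Z-12
P7 → Z-16
1 of the 7 goes to Z-1.

1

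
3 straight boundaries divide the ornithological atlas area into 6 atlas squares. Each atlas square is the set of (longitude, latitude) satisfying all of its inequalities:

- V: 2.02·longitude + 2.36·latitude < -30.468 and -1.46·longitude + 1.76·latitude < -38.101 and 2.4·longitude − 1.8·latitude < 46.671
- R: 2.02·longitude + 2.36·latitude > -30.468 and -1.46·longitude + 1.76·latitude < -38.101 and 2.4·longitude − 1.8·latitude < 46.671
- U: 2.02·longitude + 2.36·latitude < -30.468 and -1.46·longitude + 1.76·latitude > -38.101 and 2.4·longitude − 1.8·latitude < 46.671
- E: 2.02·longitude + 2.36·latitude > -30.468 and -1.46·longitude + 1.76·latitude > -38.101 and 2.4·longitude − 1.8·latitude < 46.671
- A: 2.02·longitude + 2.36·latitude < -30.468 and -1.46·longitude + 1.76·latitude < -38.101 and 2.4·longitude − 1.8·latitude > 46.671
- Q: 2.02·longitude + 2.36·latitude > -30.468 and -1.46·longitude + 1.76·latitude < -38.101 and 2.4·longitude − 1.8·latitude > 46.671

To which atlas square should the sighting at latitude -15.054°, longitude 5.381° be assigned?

E

2.02·5.381 + 2.36·-15.054 = -24.658, which is > -30.468
-1.46·5.381 + 1.76·-15.054 = -34.351, which is > -38.101
2.4·5.381 − 1.8·-15.054 = 40.012, which is < 46.671
This sign pattern matches E.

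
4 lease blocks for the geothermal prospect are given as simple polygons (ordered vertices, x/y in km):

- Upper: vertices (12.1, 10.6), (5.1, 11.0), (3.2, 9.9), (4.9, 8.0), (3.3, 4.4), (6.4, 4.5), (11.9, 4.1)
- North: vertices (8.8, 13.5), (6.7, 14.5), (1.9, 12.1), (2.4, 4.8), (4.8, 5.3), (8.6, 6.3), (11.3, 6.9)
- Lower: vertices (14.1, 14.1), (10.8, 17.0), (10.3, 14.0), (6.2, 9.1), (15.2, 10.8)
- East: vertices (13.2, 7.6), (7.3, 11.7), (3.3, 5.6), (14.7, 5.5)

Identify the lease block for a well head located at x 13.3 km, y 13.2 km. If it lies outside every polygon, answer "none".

Cast a ray rightward from (13.3, 13.2). For each polygon, the edges (by vertex number in listed order) whose endpoints lie on opposite sides of y = 13.2, where each meets that height, and whether that is right or left of the point:
Upper: no edge straddles that height → 0 crossings.
North: 2–3 at x≈4.10 (left), 7–1 at x≈8.91 (left) → 0 crossings.
Lower: 3–4 at x≈9.63 (left), 5–1 at x≈14.40 (right) → 1 crossing.
East: no edge straddles that height → 0 crossings.
Only Lower has an odd count, so the point is inside Lower.

Lower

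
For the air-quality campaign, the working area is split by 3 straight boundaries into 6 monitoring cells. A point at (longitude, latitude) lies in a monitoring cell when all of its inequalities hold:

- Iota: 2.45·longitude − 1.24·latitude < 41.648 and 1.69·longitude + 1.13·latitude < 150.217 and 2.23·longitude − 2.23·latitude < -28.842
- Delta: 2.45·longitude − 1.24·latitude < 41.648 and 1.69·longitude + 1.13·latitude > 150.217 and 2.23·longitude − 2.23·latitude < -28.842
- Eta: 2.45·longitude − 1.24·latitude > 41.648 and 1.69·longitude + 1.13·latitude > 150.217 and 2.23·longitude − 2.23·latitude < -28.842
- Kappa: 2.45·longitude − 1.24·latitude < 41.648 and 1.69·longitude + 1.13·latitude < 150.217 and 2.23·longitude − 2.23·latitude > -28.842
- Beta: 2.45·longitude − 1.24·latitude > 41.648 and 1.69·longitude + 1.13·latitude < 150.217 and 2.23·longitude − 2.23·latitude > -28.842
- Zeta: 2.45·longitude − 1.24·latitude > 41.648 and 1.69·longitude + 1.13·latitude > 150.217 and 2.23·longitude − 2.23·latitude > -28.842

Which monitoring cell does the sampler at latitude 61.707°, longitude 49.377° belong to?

2.45·49.377 − 1.24·61.707 = 44.457, which is > 41.648
1.69·49.377 + 1.13·61.707 = 153.176, which is > 150.217
2.23·49.377 − 2.23·61.707 = -27.496, which is > -28.842
This sign pattern matches Zeta.

Zeta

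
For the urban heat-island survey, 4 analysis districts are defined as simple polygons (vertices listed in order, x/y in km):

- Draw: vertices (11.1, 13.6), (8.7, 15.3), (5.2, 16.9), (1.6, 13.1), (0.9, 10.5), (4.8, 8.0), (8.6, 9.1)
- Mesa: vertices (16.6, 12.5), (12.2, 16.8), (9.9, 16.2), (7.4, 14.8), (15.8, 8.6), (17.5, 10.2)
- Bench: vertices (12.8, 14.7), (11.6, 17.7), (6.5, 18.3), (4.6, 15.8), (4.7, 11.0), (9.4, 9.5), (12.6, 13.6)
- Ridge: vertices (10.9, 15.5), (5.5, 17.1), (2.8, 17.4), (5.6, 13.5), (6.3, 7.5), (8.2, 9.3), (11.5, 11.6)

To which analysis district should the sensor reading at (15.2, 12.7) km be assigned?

Cast a ray rightward from (15.2, 12.7). For each polygon, the edges (by vertex number in listed order) whose endpoints lie on opposite sides of y = 12.7, where each meets that height, and whether that is right or left of the point:
Draw: 4–5 at x≈1.49 (left), 7–1 at x≈10.60 (left) → 0 crossings.
Mesa: 1–2 at x≈16.40 (right), 4–5 at x≈10.25 (left) → 1 crossing.
Bench: 4–5 at x≈4.66 (left), 6–7 at x≈11.90 (left) → 0 crossings.
Ridge: 4–5 at x≈5.69 (left), 7–1 at x≈11.33 (left) → 0 crossings.
Only Mesa has an odd count, so the point is inside Mesa.

Mesa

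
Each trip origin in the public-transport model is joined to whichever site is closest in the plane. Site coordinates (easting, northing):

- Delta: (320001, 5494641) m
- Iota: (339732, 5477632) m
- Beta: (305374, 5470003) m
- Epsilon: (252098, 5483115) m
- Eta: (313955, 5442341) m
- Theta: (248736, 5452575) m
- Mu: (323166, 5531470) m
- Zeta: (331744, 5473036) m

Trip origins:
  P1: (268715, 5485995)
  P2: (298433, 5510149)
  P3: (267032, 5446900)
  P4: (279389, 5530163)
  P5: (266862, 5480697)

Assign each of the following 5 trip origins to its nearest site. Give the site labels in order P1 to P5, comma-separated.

Epsilon, Delta, Theta, Mu, Epsilon

P1 → Epsilon (d²=284419089.00)
P2 → Delta (d²=705676688.00)
P3 → Theta (d²=366949241.00)
P4 → Mu (d²=1918133978.00)
P5 → Epsilon (d²=223822420.00)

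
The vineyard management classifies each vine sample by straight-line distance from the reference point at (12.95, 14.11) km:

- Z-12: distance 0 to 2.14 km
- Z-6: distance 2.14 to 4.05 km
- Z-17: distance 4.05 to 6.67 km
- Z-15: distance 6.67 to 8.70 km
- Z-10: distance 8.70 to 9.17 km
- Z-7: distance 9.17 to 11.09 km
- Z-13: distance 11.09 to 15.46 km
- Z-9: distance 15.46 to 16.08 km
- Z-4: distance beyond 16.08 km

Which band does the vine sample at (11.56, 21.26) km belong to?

Z-15

Distance = √((11.56−12.95)² + (21.26−14.11)²) = √(1.932 + 51.123) = 7.284 km.
6.67 ≤ 7.284 < 8.70 → Z-15.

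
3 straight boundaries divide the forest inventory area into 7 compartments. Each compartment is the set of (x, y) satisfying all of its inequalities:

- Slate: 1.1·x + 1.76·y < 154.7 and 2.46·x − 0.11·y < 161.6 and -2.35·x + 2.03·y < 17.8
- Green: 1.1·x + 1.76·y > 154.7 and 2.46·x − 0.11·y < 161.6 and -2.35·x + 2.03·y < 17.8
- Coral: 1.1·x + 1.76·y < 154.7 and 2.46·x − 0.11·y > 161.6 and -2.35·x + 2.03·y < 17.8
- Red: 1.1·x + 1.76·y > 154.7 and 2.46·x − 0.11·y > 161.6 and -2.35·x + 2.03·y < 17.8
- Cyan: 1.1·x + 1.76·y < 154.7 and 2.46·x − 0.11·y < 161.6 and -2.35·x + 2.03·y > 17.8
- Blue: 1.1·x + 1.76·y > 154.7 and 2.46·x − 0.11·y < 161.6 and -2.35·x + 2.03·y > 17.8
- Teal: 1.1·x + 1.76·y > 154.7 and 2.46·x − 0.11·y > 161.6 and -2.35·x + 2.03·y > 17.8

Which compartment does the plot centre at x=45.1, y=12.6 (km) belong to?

Slate

1.1·45.1 + 1.76·12.6 = 71.786, which is < 154.7
2.46·45.1 − 0.11·12.6 = 109.560, which is < 161.6
-2.35·45.1 + 2.03·12.6 = -80.407, which is < 17.8
This sign pattern matches Slate.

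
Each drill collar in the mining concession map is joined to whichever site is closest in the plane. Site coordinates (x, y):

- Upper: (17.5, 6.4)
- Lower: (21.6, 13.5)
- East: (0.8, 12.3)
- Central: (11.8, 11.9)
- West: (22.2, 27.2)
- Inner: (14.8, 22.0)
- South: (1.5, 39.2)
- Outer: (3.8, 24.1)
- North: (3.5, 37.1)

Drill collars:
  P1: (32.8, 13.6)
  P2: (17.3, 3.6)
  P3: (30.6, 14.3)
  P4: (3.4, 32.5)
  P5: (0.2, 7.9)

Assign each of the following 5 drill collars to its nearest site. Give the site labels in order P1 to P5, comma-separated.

P1 → Lower (d²=125.45)
P2 → Upper (d²=7.88)
P3 → Lower (d²=81.64)
P4 → North (d²=21.17)
P5 → East (d²=19.72)

Lower, Upper, Lower, North, East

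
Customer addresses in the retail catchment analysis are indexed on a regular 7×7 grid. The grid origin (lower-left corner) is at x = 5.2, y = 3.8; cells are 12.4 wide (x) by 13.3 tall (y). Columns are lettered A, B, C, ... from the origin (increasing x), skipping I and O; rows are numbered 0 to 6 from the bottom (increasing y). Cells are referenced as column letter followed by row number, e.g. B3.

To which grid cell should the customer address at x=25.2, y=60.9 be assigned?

B4

Column index: ⌊(25.2 − 5.2) / 12.4⌋ = ⌊1.613⌋ = 1 → column B
Row offset from origin: ⌊(60.9 − 3.8) / 13.3⌋ = ⌊4.293⌋ = 4 → row 4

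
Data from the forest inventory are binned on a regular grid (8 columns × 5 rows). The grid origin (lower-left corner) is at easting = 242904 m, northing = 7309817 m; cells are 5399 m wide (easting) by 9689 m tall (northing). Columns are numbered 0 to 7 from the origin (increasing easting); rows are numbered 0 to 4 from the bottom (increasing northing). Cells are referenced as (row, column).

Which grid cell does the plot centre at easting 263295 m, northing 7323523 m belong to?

(1, 3)

Column index: ⌊(263295 − 242904) / 5399⌋ = ⌊3.777⌋ = 3
Row offset from origin: ⌊(7323523 − 7309817) / 9689⌋ = ⌊1.415⌋ = 1 → row 1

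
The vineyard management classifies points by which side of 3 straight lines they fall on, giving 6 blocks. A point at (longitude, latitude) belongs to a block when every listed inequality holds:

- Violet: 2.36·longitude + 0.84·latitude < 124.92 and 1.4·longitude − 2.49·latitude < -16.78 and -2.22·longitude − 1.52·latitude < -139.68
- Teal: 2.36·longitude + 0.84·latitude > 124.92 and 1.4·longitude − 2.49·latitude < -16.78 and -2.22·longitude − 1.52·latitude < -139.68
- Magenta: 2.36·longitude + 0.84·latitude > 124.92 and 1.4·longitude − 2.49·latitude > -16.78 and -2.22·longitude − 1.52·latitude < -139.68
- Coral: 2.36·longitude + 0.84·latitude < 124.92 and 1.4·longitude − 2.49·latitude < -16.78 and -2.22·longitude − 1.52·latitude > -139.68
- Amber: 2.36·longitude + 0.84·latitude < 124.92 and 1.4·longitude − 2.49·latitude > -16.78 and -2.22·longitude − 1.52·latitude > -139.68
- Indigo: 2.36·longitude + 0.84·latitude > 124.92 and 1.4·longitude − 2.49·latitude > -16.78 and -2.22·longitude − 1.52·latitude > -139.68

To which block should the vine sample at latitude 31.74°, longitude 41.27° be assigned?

2.36·41.27 + 0.84·31.74 = 124.059, which is < 124.92
1.4·41.27 − 2.49·31.74 = -21.255, which is < -16.78
-2.22·41.27 − 1.52·31.74 = -139.864, which is < -139.68
This sign pattern matches Violet.

Violet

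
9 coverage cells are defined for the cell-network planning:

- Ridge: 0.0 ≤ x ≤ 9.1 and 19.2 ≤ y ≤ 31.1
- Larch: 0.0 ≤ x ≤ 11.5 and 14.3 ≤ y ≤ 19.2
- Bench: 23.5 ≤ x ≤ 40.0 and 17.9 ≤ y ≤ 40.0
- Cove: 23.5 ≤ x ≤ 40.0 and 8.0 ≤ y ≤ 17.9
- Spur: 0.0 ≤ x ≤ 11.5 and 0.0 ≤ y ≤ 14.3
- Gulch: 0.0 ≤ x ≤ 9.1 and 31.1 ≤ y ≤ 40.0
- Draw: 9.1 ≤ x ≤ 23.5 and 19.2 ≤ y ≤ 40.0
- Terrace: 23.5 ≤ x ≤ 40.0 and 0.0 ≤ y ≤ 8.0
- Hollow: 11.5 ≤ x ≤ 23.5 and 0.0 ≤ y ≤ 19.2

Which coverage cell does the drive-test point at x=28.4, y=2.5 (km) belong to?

Terrace

The point has x = 28.4 and y = 2.5.
Only Terrace satisfies 23.5 ≤ x ≤ 40.0 and 0.0 ≤ y ≤ 8.0.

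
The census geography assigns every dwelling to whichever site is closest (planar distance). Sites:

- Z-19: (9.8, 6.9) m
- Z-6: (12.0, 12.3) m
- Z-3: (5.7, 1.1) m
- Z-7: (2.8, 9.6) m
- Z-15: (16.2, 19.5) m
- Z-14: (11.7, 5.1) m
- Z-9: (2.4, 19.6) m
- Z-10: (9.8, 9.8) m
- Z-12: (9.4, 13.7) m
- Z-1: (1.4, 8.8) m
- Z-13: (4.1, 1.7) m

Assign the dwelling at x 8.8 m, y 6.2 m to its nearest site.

Z-19

Squared distances to each site:
Z-19: 1.490; Z-6: 47.450; Z-3: 35.620; Z-7: 47.560; Z-15: 231.650; Z-14: 9.620; Z-9: 220.520; Z-10: 13.960; Z-12: 56.610; Z-1: 61.520; Z-13: 42.340.
Minimum at Z-19.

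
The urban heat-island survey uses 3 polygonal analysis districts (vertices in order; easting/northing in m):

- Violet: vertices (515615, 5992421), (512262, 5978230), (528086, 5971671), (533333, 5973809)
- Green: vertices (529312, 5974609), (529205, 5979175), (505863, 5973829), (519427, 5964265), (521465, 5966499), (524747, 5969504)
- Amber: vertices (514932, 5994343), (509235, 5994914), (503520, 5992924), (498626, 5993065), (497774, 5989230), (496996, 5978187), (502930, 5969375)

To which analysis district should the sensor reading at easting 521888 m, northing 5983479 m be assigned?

Violet

Cast a ray rightward from (521888, 5983479). For each polygon, the edges (by vertex number in listed order) whose endpoints lie on opposite sides of northing = 5983479, where each meets that height, and whether that is right or left of the point:
Violet: 1–2 at easting≈513502.2 (left), 4–1 at easting≈524127.5 (right) → 1 crossing.
Green: no edge straddles that height → 0 crossings.
Amber: 5–6 at easting≈497368.8 (left), 7–1 at easting≈509709.7 (left) → 0 crossings.
Only Violet has an odd count, so the point is inside Violet.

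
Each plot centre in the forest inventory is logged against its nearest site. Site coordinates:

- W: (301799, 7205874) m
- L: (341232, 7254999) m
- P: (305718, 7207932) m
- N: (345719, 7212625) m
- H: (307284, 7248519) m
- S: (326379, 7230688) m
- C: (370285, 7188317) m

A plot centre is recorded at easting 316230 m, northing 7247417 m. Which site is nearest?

Squared distances to each site:
W: 1934074610.000; L: 682586728.000; P: 1669567369.000; N: 2080084385.000; H: 81245320.000; S: 382861642.000; C: 6414753025.000.
Minimum at H.

H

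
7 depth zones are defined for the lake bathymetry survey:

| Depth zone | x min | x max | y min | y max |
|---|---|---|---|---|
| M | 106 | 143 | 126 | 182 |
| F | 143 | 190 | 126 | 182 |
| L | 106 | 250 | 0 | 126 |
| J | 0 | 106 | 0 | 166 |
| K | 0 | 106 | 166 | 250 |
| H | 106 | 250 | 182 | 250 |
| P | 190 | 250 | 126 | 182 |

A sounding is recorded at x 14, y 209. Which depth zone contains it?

K

The point has x = 14 and y = 209.
Only K satisfies 0 ≤ x ≤ 106 and 166 ≤ y ≤ 250.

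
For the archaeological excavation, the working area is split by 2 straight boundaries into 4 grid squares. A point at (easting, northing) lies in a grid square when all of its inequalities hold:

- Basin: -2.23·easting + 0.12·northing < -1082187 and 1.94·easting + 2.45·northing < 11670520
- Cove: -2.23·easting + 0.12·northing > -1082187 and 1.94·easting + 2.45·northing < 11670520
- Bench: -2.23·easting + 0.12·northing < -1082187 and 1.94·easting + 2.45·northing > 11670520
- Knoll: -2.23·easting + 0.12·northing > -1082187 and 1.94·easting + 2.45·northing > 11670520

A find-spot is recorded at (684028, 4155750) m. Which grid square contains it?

-2.23·684028 + 0.12·4155750 = -1026692.440, which is > -1082187
1.94·684028 + 2.45·4155750 = 11508601.820, which is < 11670520
This sign pattern matches Cove.

Cove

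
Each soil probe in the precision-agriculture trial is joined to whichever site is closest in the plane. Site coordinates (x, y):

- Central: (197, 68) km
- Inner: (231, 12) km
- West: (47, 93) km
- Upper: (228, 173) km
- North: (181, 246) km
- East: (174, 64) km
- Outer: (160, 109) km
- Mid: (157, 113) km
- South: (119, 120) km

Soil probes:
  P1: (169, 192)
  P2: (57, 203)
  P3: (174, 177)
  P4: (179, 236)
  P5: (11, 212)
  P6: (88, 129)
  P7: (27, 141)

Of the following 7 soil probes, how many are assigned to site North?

P1 → North
P2 → South
P3 → Upper
P4 → North
P5 → West
P6 → South
P7 → West
2 of the 7 go to North.

2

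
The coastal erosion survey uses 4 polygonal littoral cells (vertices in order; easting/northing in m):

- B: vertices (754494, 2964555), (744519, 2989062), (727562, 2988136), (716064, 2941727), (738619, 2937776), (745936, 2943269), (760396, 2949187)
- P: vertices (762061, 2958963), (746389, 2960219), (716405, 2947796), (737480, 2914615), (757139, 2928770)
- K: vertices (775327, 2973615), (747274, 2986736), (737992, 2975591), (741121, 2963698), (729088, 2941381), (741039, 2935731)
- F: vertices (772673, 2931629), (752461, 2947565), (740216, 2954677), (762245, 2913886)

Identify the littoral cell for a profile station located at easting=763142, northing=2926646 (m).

F

Cast a ray rightward from (763142, 2926646). For each polygon, the edges (by vertex number in listed order) whose endpoints lie on opposite sides of northing = 2926646, where each meets that height, and whether that is right or left of the point:
B: no edge straddles that height → 0 crossings.
P: 3–4 at easting≈729838.5 (left), 4–5 at easting≈754189.1 (left) → 0 crossings.
K: no edge straddles that height → 0 crossings.
F: 3–4 at easting≈755354.0 (left), 4–1 at easting≈769744.4 (right) → 1 crossing.
Only F has an odd count, so the point is inside F.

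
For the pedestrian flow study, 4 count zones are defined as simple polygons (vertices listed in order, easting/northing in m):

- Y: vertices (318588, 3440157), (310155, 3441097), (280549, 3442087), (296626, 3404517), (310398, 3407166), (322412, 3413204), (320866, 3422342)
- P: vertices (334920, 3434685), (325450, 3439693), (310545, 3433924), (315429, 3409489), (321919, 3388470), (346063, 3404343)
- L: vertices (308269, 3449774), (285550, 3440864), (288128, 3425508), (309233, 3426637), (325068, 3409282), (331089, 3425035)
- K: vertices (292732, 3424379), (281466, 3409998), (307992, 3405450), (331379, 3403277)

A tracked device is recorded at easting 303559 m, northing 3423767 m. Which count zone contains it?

Y

Cast a ray rightward from (303559, 3423767). For each polygon, the edges (by vertex number in listed order) whose endpoints lie on opposite sides of northing = 3423767, where each meets that height, and whether that is right or left of the point:
Y: 3–4 at easting≈288388.5 (left), 7–1 at easting≈320683.8 (right) → 1 crossing.
P: 3–4 at easting≈312575.2 (right), 6–1 at easting≈338929.6 (right) → 2 crossings.
L: 4–5 at easting≈311851.6 (right), 5–6 at easting≈330604.4 (right) → 2 crossings.
K: 1–2 at easting≈292252.6 (left), 4–1 at easting≈293852.8 (left) → 0 crossings.
Only Y has an odd count, so the point is inside Y.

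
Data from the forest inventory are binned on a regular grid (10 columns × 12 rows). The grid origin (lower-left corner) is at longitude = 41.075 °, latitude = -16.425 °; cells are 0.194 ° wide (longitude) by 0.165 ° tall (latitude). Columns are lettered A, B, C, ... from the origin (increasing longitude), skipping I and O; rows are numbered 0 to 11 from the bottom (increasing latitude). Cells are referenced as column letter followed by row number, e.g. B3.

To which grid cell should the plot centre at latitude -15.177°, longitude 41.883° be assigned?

E7

Column index: ⌊(41.883 − 41.075) / 0.194⌋ = ⌊4.165⌋ = 4 → column E
Row offset from origin: ⌊(-15.177 − -16.425) / 0.165⌋ = ⌊7.564⌋ = 7 → row 7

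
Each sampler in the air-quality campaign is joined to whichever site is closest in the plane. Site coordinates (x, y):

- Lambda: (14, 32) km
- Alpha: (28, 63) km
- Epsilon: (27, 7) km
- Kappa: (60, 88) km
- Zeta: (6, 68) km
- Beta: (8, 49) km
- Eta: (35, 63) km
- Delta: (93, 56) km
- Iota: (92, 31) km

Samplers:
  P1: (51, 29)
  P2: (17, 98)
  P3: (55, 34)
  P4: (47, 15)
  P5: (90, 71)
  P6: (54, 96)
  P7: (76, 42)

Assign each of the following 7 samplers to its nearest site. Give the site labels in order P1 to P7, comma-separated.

P1 → Epsilon (d²=1060.00)
P2 → Zeta (d²=1021.00)
P3 → Eta (d²=1241.00)
P4 → Epsilon (d²=464.00)
P5 → Delta (d²=234.00)
P6 → Kappa (d²=100.00)
P7 → Iota (d²=377.00)

Epsilon, Zeta, Eta, Epsilon, Delta, Kappa, Iota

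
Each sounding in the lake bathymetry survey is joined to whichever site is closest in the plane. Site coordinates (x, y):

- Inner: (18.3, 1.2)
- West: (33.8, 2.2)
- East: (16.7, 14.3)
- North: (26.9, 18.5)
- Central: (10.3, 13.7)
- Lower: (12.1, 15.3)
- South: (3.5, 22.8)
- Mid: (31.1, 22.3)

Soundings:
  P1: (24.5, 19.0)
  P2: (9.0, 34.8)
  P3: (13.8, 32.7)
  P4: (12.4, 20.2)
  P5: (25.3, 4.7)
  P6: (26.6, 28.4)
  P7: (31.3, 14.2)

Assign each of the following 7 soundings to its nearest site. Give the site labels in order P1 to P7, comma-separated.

P1 → North (d²=6.01)
P2 → South (d²=174.25)
P3 → South (d²=204.10)
P4 → Lower (d²=24.10)
P5 → Inner (d²=61.25)
P6 → Mid (d²=57.46)
P7 → North (d²=37.85)

North, South, South, Lower, Inner, Mid, North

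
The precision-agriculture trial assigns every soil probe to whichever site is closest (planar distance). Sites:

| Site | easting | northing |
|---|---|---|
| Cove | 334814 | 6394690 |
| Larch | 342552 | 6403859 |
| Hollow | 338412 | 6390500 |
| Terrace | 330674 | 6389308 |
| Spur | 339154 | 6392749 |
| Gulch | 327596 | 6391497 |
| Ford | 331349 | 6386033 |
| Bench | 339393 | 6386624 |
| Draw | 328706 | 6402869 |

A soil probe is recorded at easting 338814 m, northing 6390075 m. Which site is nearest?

Hollow

Squared distances to each site:
Cove: 37298225.000; Larch: 203971300.000; Hollow: 342229.000; Terrace: 66847889.000; Spur: 7265876.000; Gulch: 127865608.000; Ford: 72063989.000; Bench: 12244642.000; Draw: 265858100.000.
Minimum at Hollow.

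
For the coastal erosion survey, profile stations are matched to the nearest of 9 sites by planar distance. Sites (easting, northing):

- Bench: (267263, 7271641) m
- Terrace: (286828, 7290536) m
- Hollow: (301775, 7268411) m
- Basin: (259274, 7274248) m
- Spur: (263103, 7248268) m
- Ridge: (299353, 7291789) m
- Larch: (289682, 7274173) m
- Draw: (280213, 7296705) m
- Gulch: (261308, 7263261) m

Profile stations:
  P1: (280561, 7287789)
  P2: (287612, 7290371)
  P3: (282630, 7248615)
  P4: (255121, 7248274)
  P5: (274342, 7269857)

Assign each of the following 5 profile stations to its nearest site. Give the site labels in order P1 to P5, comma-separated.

P1 → Terrace (d²=46821298.00)
P2 → Terrace (d²=641881.00)
P3 → Spur (d²=381424138.00)
P4 → Spur (d²=63712360.00)
P5 → Bench (d²=53294897.00)

Terrace, Terrace, Spur, Spur, Bench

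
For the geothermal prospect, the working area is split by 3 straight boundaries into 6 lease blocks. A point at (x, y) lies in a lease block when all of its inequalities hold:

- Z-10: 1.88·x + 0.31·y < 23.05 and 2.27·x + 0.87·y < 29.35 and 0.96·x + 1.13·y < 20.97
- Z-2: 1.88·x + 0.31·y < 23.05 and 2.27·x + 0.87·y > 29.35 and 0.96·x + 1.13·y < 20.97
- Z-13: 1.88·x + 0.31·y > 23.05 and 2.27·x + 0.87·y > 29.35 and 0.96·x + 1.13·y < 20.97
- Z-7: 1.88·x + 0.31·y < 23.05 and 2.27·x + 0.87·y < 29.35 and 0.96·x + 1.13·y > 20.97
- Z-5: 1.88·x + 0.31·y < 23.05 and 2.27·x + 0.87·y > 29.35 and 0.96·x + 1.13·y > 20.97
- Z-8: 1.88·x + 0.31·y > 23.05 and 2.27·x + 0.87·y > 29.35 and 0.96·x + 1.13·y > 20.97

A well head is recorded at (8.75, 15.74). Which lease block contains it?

Z-5

1.88·8.75 + 0.31·15.74 = 21.329, which is < 23.05
2.27·8.75 + 0.87·15.74 = 33.556, which is > 29.35
0.96·8.75 + 1.13·15.74 = 26.186, which is > 20.97
This sign pattern matches Z-5.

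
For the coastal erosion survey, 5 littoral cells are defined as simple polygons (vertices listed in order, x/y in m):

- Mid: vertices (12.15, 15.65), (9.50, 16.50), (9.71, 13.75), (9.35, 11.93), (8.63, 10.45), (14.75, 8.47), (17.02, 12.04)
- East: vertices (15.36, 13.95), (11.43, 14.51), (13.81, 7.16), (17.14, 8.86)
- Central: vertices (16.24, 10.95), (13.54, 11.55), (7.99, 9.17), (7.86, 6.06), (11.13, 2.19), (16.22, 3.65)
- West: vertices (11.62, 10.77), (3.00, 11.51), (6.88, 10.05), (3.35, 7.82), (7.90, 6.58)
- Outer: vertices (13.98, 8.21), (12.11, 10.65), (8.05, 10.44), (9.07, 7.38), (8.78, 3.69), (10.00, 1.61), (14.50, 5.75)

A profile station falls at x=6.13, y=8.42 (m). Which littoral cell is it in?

Cast a ray rightward from (6.13, 8.42). For each polygon, the edges (by vertex number in listed order) whose endpoints lie on opposite sides of y = 8.42, where each meets that height, and whether that is right or left of the point:
Mid: no edge straddles that height → 0 crossings.
East: 2–3 at x≈13.402 (right), 3–4 at x≈16.278 (right) → 2 crossings.
Central: 3–4 at x≈7.959 (right), 6–1 at x≈16.233 (right) → 2 crossings.
West: 3–4 at x≈4.300 (left), 5–1 at x≈9.534 (right) → 1 crossing.
Outer: 1–2 at x≈13.819 (right), 3–4 at x≈8.723 (right) → 2 crossings.
Only West has an odd count, so the point is inside West.

West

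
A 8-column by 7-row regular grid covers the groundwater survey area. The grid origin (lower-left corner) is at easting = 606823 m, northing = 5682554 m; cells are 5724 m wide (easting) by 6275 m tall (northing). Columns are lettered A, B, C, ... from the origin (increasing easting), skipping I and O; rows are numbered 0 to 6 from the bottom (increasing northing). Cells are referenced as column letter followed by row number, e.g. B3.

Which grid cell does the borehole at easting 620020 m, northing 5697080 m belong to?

Column index: ⌊(620020 − 606823) / 5724⌋ = ⌊2.306⌋ = 2 → column C
Row offset from origin: ⌊(5697080 − 5682554) / 6275⌋ = ⌊2.315⌋ = 2 → row 2

C2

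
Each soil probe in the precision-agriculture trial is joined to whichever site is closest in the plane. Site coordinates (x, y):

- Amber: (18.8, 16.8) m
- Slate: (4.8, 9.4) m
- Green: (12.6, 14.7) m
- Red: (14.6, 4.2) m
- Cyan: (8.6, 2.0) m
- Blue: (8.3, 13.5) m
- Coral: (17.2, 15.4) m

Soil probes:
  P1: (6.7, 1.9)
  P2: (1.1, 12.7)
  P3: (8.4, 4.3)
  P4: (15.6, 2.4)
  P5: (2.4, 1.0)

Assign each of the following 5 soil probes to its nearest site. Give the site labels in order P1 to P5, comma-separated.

P1 → Cyan (d²=3.62)
P2 → Slate (d²=24.58)
P3 → Cyan (d²=5.33)
P4 → Red (d²=4.24)
P5 → Cyan (d²=39.44)

Cyan, Slate, Cyan, Red, Cyan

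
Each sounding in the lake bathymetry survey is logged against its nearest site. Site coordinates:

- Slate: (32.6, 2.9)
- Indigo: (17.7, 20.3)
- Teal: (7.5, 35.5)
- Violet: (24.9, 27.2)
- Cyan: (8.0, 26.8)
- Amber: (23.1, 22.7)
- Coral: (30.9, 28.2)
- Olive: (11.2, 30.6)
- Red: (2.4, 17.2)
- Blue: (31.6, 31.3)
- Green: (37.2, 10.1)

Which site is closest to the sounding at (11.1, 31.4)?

Olive

Squared distances to each site:
Slate: 1274.500; Indigo: 166.770; Teal: 29.770; Violet: 208.080; Cyan: 30.770; Amber: 219.690; Coral: 402.280; Olive: 0.650; Red: 277.330; Blue: 420.260; Green: 1134.900.
Minimum at Olive.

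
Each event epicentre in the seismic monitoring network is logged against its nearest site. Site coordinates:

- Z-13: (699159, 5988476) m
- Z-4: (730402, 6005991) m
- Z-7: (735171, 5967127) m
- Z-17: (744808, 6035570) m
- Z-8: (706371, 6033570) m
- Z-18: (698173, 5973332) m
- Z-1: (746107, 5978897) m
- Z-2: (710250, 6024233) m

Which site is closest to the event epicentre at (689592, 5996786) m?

Z-13

Squared distances to each site:
Z-13: 160583589.000; Z-4: 1750188125.000; Z-7: 2957101522.000; Z-17: 4553005312.000; Z-8: 1634597497.000; Z-18: 623723677.000; Z-1: 3513961546.000; Z-2: 1180090773.000.
Minimum at Z-13.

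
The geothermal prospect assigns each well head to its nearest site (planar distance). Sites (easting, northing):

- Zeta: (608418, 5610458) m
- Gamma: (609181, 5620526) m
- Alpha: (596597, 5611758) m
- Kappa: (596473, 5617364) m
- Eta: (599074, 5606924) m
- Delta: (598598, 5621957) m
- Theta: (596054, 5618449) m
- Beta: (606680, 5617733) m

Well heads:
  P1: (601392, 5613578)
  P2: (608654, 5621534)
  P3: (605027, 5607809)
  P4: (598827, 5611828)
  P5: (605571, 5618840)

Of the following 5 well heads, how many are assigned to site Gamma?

1

P1 → Alpha
P2 → Gamma
P3 → Zeta
P4 → Alpha
P5 → Beta
1 of the 5 goes to Gamma.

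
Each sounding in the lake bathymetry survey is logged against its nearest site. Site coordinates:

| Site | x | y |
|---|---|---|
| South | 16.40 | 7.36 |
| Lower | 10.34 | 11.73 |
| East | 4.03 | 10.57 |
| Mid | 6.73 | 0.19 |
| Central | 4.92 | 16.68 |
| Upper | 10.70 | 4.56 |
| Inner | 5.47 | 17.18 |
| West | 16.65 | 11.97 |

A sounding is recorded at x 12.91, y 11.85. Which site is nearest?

Lower

Squared distances to each site:
South: 32.340; Lower: 6.619; East: 80.493; Mid: 174.148; Central: 87.169; Upper: 58.028; Inner: 83.763; West: 14.002.
Minimum at Lower.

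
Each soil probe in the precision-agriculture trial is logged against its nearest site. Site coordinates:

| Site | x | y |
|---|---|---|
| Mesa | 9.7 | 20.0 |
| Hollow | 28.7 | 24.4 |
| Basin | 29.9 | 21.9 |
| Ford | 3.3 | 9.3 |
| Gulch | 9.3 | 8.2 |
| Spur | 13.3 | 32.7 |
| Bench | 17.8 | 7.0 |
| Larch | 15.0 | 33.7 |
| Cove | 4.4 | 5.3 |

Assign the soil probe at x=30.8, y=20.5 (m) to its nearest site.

Basin

Squared distances to each site:
Mesa: 445.460; Hollow: 19.620; Basin: 2.770; Ford: 881.690; Gulch: 613.540; Spur: 455.090; Bench: 351.250; Larch: 423.880; Cove: 928.000.
Minimum at Basin.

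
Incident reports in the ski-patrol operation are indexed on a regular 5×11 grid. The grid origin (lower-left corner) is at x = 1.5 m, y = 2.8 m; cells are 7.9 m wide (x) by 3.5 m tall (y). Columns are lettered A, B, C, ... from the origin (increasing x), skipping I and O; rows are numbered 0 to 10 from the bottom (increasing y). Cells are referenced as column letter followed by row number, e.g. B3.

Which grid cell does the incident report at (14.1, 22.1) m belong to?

Column index: ⌊(14.1 − 1.5) / 7.9⌋ = ⌊1.595⌋ = 1 → column B
Row offset from origin: ⌊(22.1 − 2.8) / 3.5⌋ = ⌊5.514⌋ = 5 → row 5

B5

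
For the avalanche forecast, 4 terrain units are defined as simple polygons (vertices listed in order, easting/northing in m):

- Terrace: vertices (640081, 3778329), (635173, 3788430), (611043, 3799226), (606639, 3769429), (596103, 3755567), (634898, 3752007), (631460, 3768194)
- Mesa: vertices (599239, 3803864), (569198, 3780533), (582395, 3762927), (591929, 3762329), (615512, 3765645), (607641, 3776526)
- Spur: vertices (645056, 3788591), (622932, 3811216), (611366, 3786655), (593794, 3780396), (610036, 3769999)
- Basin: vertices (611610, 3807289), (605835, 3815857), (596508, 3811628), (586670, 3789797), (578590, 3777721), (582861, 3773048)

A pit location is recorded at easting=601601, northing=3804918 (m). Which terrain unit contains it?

Cast a ray rightward from (601601, 3804918). For each polygon, the edges (by vertex number in listed order) whose endpoints lie on opposite sides of northing = 3804918, where each meets that height, and whether that is right or left of the point:
Terrace: no edge straddles that height → 0 crossings.
Mesa: no edge straddles that height → 0 crossings.
Spur: 1–2 at easting≈629090.5 (right), 2–3 at easting≈619966.2 (right) → 2 crossings.
Basin: 3–4 at easting≈593484.2 (left), 6–1 at easting≈609619.3 (right) → 1 crossing.
Only Basin has an odd count, so the point is inside Basin.

Basin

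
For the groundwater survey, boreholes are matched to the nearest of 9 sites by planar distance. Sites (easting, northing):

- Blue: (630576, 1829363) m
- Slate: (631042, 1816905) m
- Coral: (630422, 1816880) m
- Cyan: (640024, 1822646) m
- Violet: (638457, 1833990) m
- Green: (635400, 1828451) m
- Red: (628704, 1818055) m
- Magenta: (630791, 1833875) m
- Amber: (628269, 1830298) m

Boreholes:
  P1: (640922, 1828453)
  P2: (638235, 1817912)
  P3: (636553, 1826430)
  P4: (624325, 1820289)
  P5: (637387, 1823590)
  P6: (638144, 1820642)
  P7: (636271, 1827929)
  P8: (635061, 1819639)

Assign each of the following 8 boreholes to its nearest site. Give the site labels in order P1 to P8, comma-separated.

Green, Cyan, Green, Red, Cyan, Cyan, Green, Slate

P1 → Green (d²=30492488.00)
P2 → Cyan (d²=25611277.00)
P3 → Green (d²=5413850.00)
P4 → Red (d²=24166397.00)
P5 → Cyan (d²=7844905.00)
P6 → Cyan (d²=7550416.00)
P7 → Green (d²=1031125.00)
P8 → Slate (d²=23627117.00)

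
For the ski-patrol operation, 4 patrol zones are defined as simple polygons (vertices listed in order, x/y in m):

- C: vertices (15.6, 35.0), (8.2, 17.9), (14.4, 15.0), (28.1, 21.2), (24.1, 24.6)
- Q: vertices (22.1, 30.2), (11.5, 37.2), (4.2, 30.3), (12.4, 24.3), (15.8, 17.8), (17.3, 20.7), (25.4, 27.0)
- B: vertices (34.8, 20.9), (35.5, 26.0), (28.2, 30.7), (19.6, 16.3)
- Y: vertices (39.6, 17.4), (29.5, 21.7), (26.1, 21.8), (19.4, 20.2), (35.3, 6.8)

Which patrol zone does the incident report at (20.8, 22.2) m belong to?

Cast a ray rightward from (20.8, 22.2). For each polygon, the edges (by vertex number in listed order) whose endpoints lie on opposite sides of y = 22.2, where each meets that height, and whether that is right or left of the point:
C: 1–2 at x≈10.06 (left), 4–5 at x≈26.92 (right) → 1 crossing.
Q: 4–5 at x≈13.50 (left), 6–7 at x≈19.23 (left) → 0 crossings.
B: 1–2 at x≈34.98 (right), 3–4 at x≈23.12 (right) → 2 crossings.
Y: no edge straddles that height → 0 crossings.
Only C has an odd count, so the point is inside C.

C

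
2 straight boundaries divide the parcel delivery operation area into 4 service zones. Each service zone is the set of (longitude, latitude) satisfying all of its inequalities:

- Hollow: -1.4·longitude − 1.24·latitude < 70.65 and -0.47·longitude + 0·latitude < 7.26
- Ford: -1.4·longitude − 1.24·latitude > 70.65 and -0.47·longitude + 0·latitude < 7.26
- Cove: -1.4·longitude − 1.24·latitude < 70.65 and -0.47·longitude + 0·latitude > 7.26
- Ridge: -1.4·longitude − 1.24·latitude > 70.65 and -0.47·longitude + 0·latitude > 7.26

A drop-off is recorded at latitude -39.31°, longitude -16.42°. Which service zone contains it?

-1.4·-16.42 − 1.24·-39.31 = 71.732, which is > 70.65
-0.47·-16.42 + 0·-39.31 = 7.717, which is > 7.26
This sign pattern matches Ridge.

Ridge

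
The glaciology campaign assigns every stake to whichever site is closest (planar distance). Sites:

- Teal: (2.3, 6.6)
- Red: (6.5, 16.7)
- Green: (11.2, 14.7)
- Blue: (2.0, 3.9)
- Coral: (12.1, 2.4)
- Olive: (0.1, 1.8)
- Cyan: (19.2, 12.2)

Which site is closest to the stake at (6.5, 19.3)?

Red

Squared distances to each site:
Teal: 178.930; Red: 6.760; Green: 43.250; Blue: 257.410; Coral: 316.970; Olive: 347.210; Cyan: 211.700.
Minimum at Red.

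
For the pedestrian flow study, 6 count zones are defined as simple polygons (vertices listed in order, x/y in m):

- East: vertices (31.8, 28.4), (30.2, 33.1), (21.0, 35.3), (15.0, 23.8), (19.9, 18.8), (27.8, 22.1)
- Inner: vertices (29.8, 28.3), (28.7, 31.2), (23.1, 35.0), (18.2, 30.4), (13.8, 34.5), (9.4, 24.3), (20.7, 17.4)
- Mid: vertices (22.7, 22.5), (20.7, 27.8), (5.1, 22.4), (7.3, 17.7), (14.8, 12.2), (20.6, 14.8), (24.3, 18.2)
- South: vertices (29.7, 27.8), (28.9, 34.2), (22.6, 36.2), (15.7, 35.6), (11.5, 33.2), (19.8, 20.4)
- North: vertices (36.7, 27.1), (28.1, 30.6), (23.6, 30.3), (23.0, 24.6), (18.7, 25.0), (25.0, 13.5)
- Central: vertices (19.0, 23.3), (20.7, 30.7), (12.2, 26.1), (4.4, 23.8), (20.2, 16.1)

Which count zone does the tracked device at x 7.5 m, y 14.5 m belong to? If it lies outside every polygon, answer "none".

none

Cast a ray rightward from (7.5, 14.5). For each polygon, the edges (by vertex number in listed order) whose endpoints lie on opposite sides of y = 14.5, where each meets that height, and whether that is right or left of the point:
East: no edge straddles that height → 0 crossings.
Inner: no edge straddles that height → 0 crossings.
Mid: 4–5 at x≈11.66 (right), 5–6 at x≈19.93 (right) → 2 crossings.
South: no edge straddles that height → 0 crossings.
North: 5–6 at x≈24.45 (right), 6–1 at x≈25.86 (right) → 2 crossings.
Central: no edge straddles that height → 0 crossings.
All counts are even, so the point lies outside every listed polygon.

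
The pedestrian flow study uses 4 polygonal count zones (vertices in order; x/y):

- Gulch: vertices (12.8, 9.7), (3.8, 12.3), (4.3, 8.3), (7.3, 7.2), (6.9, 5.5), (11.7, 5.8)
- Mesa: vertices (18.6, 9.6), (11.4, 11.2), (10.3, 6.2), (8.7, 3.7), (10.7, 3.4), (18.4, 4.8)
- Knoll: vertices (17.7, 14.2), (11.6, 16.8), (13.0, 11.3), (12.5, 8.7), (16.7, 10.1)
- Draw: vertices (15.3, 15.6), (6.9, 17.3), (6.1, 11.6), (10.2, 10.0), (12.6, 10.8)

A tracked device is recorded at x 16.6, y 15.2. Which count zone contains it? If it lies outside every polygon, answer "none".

none

Cast a ray rightward from (16.6, 15.2). For each polygon, the edges (by vertex number in listed order) whose endpoints lie on opposite sides of y = 15.2, where each meets that height, and whether that is right or left of the point:
Gulch: no edge straddles that height → 0 crossings.
Mesa: no edge straddles that height → 0 crossings.
Knoll: 1–2 at x≈15.35 (left), 2–3 at x≈12.01 (left) → 0 crossings.
Draw: 2–3 at x≈6.61 (left), 5–1 at x≈15.07 (left) → 0 crossings.
All counts are even, so the point lies outside every listed polygon.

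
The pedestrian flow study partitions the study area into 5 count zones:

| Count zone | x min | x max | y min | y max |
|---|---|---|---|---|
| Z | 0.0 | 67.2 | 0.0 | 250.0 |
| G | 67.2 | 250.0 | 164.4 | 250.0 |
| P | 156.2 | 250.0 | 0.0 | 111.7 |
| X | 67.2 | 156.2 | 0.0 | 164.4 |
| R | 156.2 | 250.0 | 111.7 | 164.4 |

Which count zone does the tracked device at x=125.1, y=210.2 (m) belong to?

The point has x = 125.1 and y = 210.2.
Only G satisfies 67.2 ≤ x ≤ 250.0 and 164.4 ≤ y ≤ 250.0.

G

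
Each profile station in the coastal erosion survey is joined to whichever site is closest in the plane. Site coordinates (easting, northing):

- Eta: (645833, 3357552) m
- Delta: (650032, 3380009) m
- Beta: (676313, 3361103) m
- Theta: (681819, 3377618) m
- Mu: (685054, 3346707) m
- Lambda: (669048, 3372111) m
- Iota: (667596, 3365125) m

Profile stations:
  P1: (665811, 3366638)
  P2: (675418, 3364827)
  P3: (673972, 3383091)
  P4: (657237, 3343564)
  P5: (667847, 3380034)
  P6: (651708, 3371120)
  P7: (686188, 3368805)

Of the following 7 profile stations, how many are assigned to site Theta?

2

P1 → Iota
P2 → Beta
P3 → Theta
P4 → Eta
P5 → Lambda
P6 → Delta
P7 → Theta
2 of the 7 go to Theta.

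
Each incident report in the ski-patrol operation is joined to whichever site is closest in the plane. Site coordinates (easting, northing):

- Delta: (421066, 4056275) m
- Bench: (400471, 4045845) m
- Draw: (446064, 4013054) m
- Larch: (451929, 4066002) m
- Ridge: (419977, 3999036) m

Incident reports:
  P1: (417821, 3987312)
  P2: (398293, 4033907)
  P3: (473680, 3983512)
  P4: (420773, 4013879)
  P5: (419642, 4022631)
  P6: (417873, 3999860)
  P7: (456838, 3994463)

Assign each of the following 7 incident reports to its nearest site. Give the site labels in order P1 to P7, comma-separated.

Ridge, Bench, Draw, Ridge, Ridge, Ridge, Draw

P1 → Ridge (d²=142100512.00)
P2 → Bench (d²=147259528.00)
P3 → Draw (d²=1635373220.00)
P4 → Ridge (d²=220948265.00)
P5 → Ridge (d²=556836250.00)
P6 → Ridge (d²=5105792.00)
P7 → Draw (d²=461704357.00)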